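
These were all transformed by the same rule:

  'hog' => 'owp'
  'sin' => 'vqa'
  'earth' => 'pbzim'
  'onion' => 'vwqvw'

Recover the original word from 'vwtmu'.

The output letters match the input read backwards, each shifted +8: hog reversed is goh. The word is reversed, then every letter is shifted forward by 8.
Decoding vwtmu: shift back: v−8=n, w−8=o, t−8=l, m−8=e, u−8=m → nolem; then reverse → melon.

melon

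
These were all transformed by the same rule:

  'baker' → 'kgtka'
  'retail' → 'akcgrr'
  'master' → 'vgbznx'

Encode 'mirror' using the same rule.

Shifts by position in baker: pos 0: b→k (+9), pos 1: a→g (+6), pos 2: k→t (+9), pos 3: e→k (+6) — repeating every 2. It's a Vigenère-style cipher with numeric key [9,6]: position i shifts by key[i mod 2].
On mirror: m+9=v, i+6=o, r+9=a, r+6=x, o+9=x, r+6=x.

voaxxx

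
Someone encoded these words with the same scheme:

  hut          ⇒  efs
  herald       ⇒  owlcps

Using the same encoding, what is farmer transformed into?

cpxclq

The output letters match the input read backwards, each shifted +11: hut reversed is tuh. The word is reversed, then every letter is shifted forward by 11.
On farmer: reverse → remraf; then shift: r+11=c, e+11=p, m+11=x, r+11=c, a+11=l, f+11=q.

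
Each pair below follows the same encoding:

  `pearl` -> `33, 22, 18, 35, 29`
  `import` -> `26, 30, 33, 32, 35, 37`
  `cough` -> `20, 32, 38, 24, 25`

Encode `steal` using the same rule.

p is letter #16 and maps to 33: an offset of 17. The number is (letter's place in the alphabet, a=1) + 17.
Applying it to steal: s=19→36, t=20→37, e=5→22, a=1→18, l=12→29.

36, 37, 22, 18, 29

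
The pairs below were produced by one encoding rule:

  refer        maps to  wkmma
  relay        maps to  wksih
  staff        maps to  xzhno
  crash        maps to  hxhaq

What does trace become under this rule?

yxhkn

Each letter shifts forward by (position + 5), i.e. 5, 6, 7, … — the shift grows by one for each successive letter.
On trace: t+5=y, r+6=x, a+7=h, c+8=k, e+9=n.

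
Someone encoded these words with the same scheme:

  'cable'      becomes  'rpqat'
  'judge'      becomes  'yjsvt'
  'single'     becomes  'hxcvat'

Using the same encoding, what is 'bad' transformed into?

qps

This is a Caesar cipher with shift 15.
Applying it to bad: b+15=q, a+15=p, d+15=s.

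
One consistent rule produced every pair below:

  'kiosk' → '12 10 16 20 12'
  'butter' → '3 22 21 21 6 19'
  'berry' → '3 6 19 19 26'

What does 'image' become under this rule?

10 14 2 8 6

k is letter #11 and maps to 12: an offset of 1. The number is (letter's place in the alphabet, a=1) + 1.
On image: i=9→10, m=13→14, a=1→2, g=7→8, e=5→6.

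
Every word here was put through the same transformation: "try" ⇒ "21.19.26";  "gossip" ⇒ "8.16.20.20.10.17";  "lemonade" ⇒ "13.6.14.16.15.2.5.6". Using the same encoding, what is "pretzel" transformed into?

t is letter #20 and maps to 21: an offset of 1. Each letter is replaced by its alphabet position (a=1..z=26) + 1.
Applying it to pretzel: p=16→17, r=18→19, e=5→6, t=20→21, z=26→27, e=5→6, l=12→13.

17.19.6.21.27.6.13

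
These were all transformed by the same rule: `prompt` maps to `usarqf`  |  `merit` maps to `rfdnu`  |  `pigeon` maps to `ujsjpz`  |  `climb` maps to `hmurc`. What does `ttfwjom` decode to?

ostrich

Shifts by position in prompt: pos 0: p→u (+5), pos 1: r→s (+1), pos 2: o→a (+12), pos 3: m→r (+5), pos 4: p→q (+1), pos 5: t→f (+12) — repeating every 3. The shifts repeat in a cycle of length 3: positions 0,1,… shift by +5, +1, +12, then the pattern repeats.
Undoing it on ttfwjom: t−5=o, t−1=s, f−12=t, w−5=r, j−1=i, o−12=c, m−5=h.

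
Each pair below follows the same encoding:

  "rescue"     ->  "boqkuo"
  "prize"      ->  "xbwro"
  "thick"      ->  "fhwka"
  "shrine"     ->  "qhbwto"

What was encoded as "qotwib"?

r(17)→b(1) and e(4)→o(14) fit y≡15x+6 (mod 26); the inverse of 15 mod 26 is 7. This is an affine cipher: with a=0,…,z=25, each position x becomes (15x+6) mod 26.
Reversing it on qotwib: q(16)→7·(16−6)≡18=s; o(14)→7·(14−6)≡4=e; t(19)→7·(19−6)≡13=n; w(22)→7·(22−6)≡8=i; i(8)→7·(8−6)≡14=o; b(1)→7·(1−6)≡17=r (all mod 26).

senior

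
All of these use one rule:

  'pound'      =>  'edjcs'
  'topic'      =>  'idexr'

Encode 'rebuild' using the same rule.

Compare letters: p→e is +15, o→d is +15, u→j is +15 — a constant shift. Each letter is shifted forward by 15 in the alphabet (a Caesar shift of +15).
For rebuild: r+15=g, e+15=t, b+15=q, u+15=j, i+15=x, l+15=a, d+15=s.

gtqjxas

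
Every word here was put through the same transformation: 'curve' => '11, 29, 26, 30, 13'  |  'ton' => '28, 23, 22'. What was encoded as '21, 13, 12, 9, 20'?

c is letter #3 and maps to 11: an offset of 8. Letters become their 1-based position plus 8 (so a→9, b→10, …).
Undoing it on 21, 13, 12, 9, 20: 21→(21−8)÷1=13=m, 13→(13−8)÷1=5=e, 12→(12−8)÷1=4=d, 9→(9−8)÷1=1=a, 20→(20−8)÷1=12=l.

medal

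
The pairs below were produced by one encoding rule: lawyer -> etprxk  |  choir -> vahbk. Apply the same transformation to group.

zkhni

Compare letters: l→e is +19, a→t is +19, w→p is +19 — a constant shift. It's a constant shift of +19 (ROT19).
On group: g+19=z, r+19=k, o+19=h, u+19=n, p+19=i.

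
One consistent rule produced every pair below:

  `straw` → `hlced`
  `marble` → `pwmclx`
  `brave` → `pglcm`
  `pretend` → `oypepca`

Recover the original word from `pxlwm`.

blame

The output letters match the input read backwards, each shifted +11: straw reversed is warts. Two steps: reverse the string, then apply a Caesar shift of +11.
Undoing it on pxlwm: shift back: p−11=e, x−11=m, l−11=a, w−11=l, m−11=b → emalb; then reverse → blame.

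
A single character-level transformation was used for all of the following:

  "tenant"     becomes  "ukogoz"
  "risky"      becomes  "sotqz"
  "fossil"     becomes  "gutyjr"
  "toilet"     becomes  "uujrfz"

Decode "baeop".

Shifts by position in tenant: pos 0: t→u (+1), pos 1: e→k (+6), pos 2: n→o (+1), pos 3: a→g (+6) — repeating every 2. It's a Vigenère-style cipher with numeric key [1,6]: position i shifts by key[i mod 2].
Undoing it on baeop: b−1=a, a−6=u, e−1=d, o−6=i, p−1=o.

audio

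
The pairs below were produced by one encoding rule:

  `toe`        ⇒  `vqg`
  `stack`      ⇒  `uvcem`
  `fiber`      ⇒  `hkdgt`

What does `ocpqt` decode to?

It's a constant shift of +2 (ROT2).
Decoding ocpqt: o−2=m, c−2=a, p−2=n, q−2=o, t−2=r.

manor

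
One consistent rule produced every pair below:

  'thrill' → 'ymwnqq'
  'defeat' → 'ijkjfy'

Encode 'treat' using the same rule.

ywjfy

Compare letters: t→y is +5, h→m is +5, r→w is +5 — a constant shift. It's a constant shift of +5 (ROT5).
On treat: t+5=y, r+5=w, e+5=j, a+5=f, t+5=y.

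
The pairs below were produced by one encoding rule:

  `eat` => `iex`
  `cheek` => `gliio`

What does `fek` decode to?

Compare letters: e→i is +4, a→e is +4, t→x is +4 — a constant shift. Each letter is shifted forward by 4 in the alphabet (a Caesar shift of +4).
Undoing it on fek: f−4=b, e−4=a, k−4=g.

bag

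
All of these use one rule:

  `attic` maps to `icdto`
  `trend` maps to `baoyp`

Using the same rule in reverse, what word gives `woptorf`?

In attic: a→i is +8, t→c is +9, t→d is +10, i→t is +11 — the shift increases by 1 each position. The shift increases by 1 at each position, starting from +8: 8, 9, 10, ….
Decoding woptorf: w−8=o, o−9=f, p−10=f, t−11=i, o−12=c, r−13=e, f−14=r.

officer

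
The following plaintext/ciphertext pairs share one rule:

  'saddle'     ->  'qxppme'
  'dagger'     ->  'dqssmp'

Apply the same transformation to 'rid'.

pud

The output letters match the input read backwards, each shifted +12: saddle reversed is elddas. Two steps: reverse the string, then apply a Caesar shift of +12.
For rid: reverse → dir; then shift: d+12=p, i+12=u, r+12=d.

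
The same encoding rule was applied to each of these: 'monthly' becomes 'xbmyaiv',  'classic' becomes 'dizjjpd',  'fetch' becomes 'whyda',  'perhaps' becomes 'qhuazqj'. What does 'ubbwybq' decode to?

m(12)→x(23) and o(14)→b(1) fit y≡15x+25 (mod 26); the inverse of 15 mod 26 is 7. Treating letters as 0–25, the rule is x ↦ 15x + 25 (mod 26).
Undoing it on ubbwybq: u(20)→7·(20−25)≡17=r; b(1)→7·(1−25)≡14=o; b(1)→7·(1−25)≡14=o; w(22)→7·(22−25)≡5=f; y(24)→7·(24−25)≡19=t; b(1)→7·(1−25)≡14=o; q(16)→7·(16−25)≡15=p (all mod 26).

rooftop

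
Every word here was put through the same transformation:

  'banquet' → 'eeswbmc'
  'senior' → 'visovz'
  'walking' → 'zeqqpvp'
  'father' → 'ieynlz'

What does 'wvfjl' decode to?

Letter i (0-indexed) is shifted by i+3, so successive shifts are 3, 4, 5, ….
Reversing it on wvfjl: w−3=t, v−4=r, f−5=a, j−6=d, l−7=e.

trade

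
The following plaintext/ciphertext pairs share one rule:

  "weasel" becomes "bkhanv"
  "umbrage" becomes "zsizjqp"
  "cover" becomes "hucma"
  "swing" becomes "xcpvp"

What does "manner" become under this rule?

rguvnb

In weasel: w→b is +5, e→k is +6, a→h is +7, s→a is +8 — the shift increases by 1 each position. The shift increases by 1 at each position, starting from +5: 5, 6, 7, ….
Applying it to manner: m+5=r, a+6=g, n+7=u, n+8=v, e+9=n, r+10=b.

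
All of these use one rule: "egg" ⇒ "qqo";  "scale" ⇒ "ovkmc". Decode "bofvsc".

The output letters match the input read backwards, each shifted +10: egg reversed is gge. Two steps: reverse the string, then apply a Caesar shift of +10.
Decoding bofvsc: shift back: b−10=r, o−10=e, f−10=v, v−10=l, s−10=i, c−10=s → revlis; then reverse → silver.

silver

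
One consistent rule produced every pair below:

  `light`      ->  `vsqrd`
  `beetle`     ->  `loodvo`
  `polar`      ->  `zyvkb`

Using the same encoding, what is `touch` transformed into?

dyemr

Compare letters: l→v is +10, i→s is +10, g→q is +10 — a constant shift. Each letter is shifted forward by 10 in the alphabet (a Caesar shift of +10).
For touch: t+10=d, o+10=y, u+10=e, c+10=m, h+10=r.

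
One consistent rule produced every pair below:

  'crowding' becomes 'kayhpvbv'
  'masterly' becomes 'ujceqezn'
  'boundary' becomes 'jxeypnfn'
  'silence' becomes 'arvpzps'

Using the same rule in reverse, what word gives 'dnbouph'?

In crowding: c→k is +8, r→a is +9, o→y is +10, w→h is +11 — the shift increases by 1 each position. The shift increases by 1 at each position, starting from +8: 8, 9, 10, ….
Decoding dnbouph: d−8=v, n−9=e, b−10=r, o−11=d, u−12=i, p−13=c, h−14=t.

verdict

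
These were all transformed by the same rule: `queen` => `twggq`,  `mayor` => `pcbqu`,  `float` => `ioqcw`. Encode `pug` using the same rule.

swj

Two shifts are in play — +2 for a/e/i/o/u, +3 for every other letter.
Applying it to pug: p(cons)+3=s, u(vowel)+2=w, g(cons)+3=j.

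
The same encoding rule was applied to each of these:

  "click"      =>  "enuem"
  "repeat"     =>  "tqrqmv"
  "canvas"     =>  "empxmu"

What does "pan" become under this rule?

The shift depends on letter class: consonant c→e is +2, but vowel i→u is +12. The rule splits by letter class: vowels +12, consonants +2.
Applying it to pan: p(cons)+2=r, a(vowel)+12=m, n(cons)+2=p.

rmp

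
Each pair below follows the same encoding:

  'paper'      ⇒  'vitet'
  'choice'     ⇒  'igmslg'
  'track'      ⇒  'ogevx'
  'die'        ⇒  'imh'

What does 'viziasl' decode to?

however

Two steps: reverse the string, then apply a Caesar shift of +4.
Decoding viziasl: shift back: v−4=r, i−4=e, z−4=v, i−4=e, a−4=w, s−4=o, l−4=h → revewoh; then reverse → however.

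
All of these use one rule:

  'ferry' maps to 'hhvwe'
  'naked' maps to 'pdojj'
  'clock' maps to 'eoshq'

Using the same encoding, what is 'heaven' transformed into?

jheaku

In ferry: f→h is +2, e→h is +3, r→v is +4, r→w is +5 — the shift increases by 1 each position. Each letter shifts forward by (position + 2), i.e. 2, 3, 4, … — the shift grows by one for each successive letter.
For heaven: h+2=j, e+3=h, a+4=e, v+5=a, e+6=k, n+7=u.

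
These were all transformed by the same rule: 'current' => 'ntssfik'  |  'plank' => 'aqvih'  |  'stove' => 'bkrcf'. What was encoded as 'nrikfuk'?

context

Treating letters as 0–25, the rule is x ↦ 9x + 21 (mod 26).
Undoing it on nrikfuk: n(13)→3·(13−21)≡2=c; r(17)→3·(17−21)≡14=o; i(8)→3·(8−21)≡13=n; k(10)→3·(10−21)≡19=t; f(5)→3·(5−21)≡4=e; u(20)→3·(20−21)≡23=x; k(10)→3·(10−21)≡19=t (all mod 26).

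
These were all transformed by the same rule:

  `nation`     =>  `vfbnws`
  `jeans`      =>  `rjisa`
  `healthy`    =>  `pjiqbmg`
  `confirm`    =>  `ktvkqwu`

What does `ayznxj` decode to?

stripe

Shifts by position in nation: pos 0: n→v (+8), pos 1: a→f (+5), pos 2: t→b (+8), pos 3: i→n (+5) — repeating every 2. The shifts repeat in a cycle of length 2: positions 0,1,… shift by +8, +5, then the pattern repeats.
Reversing it on ayznxj: a−8=s, y−5=t, z−8=r, n−5=i, x−8=p, j−5=e.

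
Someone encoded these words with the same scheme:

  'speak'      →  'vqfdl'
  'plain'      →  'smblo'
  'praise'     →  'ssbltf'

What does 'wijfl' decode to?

Shifts by position in speak: pos 0: s→v (+3), pos 1: p→q (+1), pos 2: e→f (+1), pos 3: a→d (+3), pos 4: k→l (+1) — repeating every 3. It's a Vigenère-style cipher with numeric key [3,1,1]: position i shifts by key[i mod 3].
Decoding wijfl: w−3=t, i−1=h, j−1=i, f−3=c, l−1=k.

thick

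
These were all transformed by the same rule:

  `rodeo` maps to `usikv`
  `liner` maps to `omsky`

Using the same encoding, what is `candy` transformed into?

fesjf

In rodeo: r→u is +3, o→s is +4, d→i is +5, e→k is +6 — the shift increases by 1 each position. The shift increases by 1 at each position, starting from +3: 3, 4, 5, ….
On candy: c+3=f, a+4=e, n+5=s, d+6=j, y+7=f.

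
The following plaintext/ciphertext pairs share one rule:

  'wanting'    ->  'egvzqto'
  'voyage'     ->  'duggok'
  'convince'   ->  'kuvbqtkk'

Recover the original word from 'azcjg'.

study

Shifts by position in wanting: pos 0: w→e (+8), pos 1: a→g (+6), pos 2: n→v (+8), pos 3: t→z (+6) — repeating every 2. It's a Vigenère-style cipher with numeric key [8,6]: position i shifts by key[i mod 2].
Decoding azcjg: a−8=s, z−6=t, c−8=u, j−6=d, g−8=y.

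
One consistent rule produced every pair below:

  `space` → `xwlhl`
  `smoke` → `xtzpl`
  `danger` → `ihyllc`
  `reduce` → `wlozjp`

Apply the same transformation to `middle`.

A repeating key of period 3 is used — shifts +5, +7, +11 over and over.
On middle: m+5=r, i+7=p, d+11=o, d+5=i, l+7=s, e+11=p.

rpoisp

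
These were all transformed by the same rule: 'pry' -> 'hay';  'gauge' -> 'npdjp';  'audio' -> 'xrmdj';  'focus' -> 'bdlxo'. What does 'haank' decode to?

berry

The output letters match the input read backwards, each shifted +9: pry reversed is yrp. Read the word backwards and shift each letter +9.
Decoding haank: shift back: h−9=y, a−9=r, a−9=r, n−9=e, k−9=b → yrreb; then reverse → berry.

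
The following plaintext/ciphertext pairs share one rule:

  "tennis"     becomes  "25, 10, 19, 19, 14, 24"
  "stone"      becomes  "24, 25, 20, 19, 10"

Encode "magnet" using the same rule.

18, 6, 12, 19, 10, 25

t is letter #20 and maps to 25: an offset of 5. Letters become their 1-based position plus 5 (so a→6, b→7, …).
For magnet: m=13→18, a=1→6, g=7→12, n=14→19, e=5→10, t=20→25.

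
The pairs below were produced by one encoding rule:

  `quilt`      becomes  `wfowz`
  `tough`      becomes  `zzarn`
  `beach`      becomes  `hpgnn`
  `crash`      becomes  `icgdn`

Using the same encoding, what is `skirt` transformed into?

yvocz

Shifts by position in quilt: pos 0: q→w (+6), pos 1: u→f (+11), pos 2: i→o (+6), pos 3: l→w (+11) — repeating every 2. The shifts repeat in a cycle of length 2: positions 0,1,… shift by +6, +11, then the pattern repeats.
Applying it to skirt: s+6=y, k+11=v, i+6=o, r+11=c, t+6=z.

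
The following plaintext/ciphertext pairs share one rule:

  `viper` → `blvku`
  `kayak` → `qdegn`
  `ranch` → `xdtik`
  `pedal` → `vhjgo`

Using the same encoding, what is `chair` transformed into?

The shifts repeat in a cycle of length 3: positions 0,1,… shift by +6, +3, +6, then the pattern repeats.
On chair: c+6=i, h+3=k, a+6=g, i+6=o, r+3=u.

ikgou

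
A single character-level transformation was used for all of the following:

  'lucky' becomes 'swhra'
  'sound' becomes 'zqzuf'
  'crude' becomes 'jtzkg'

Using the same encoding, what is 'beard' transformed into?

igfyf

Shifts by position in lucky: pos 0: l→s (+7), pos 1: u→w (+2), pos 2: c→h (+5), pos 3: k→r (+7), pos 4: y→a (+2) — repeating every 3. A repeating key of period 3 is used — shifts +7, +2, +5 over and over.
On beard: b+7=i, e+2=g, a+5=f, r+7=y, d+2=f.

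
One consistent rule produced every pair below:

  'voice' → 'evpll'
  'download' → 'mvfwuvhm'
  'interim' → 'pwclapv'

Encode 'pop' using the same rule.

yvy

Vowels shift forward by 7 and consonants shift forward by 9.
For pop: p(cons)+9=y, o(vowel)+7=v, p(cons)+9=y.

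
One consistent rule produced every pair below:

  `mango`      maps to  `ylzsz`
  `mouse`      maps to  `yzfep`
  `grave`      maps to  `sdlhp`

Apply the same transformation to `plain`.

bxltz

The shift depends on letter class: consonant m→y is +12, but vowel a→l is +11. The rule splits by letter class: vowels +11, consonants +12.
On plain: p(cons)+12=b, l(cons)+12=x, a(vowel)+11=l, i(vowel)+11=t, n(cons)+12=z.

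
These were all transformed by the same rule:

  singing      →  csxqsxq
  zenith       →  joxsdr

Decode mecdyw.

custom

Compare letters: s→c is +10, i→s is +10, n→x is +10 — a constant shift. Each letter is shifted forward by 10 in the alphabet (a Caesar shift of +10).
Undoing it on mecdyw: m−10=c, e−10=u, c−10=s, d−10=t, y−10=o, w−10=m.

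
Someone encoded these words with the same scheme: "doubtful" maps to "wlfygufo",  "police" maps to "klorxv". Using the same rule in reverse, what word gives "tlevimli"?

governor

Each pair mirrors across the alphabet (d↔w, o↔l, u↔f): positions sum to 25. Each letter is replaced by its mirror in the alphabet: a↔z, b↔y, c↔x, and so on (the Atbash cipher).
Undoing it on tlevimli: t↔g, l↔o, e↔v, v↔e, i↔r, m↔n, l↔o, i↔r.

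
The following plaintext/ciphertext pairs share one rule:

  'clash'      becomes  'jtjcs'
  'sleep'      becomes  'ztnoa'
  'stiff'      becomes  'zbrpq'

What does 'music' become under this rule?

The shift increases by 1 at each position, starting from +7: 7, 8, 9, ….
On music: m+7=t, u+8=c, s+9=b, i+10=s, c+11=n.

tcbsn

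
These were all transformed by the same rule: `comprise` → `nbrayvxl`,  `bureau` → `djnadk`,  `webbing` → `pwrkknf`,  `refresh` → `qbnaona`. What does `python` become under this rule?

The output letters match the input read backwards, each shifted +9: comprise reversed is esirpmoc. Two steps: reverse the string, then apply a Caesar shift of +9.
For python: reverse → nohtyp; then shift: n+9=w, o+9=x, h+9=q, t+9=c, y+9=h, p+9=y.

wxqchy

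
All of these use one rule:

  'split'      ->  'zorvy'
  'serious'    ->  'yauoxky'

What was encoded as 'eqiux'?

rocky

The output letters match the input read backwards, each shifted +6: split reversed is tilps. Read the word backwards and shift each letter +6.
Reversing it on eqiux: shift back: e−6=y, q−6=k, i−6=c, u−6=o, x−6=r → ykcor; then reverse → rocky.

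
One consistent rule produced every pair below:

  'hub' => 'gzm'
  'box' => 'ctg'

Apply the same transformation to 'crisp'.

uxnwh

The output letters match the input read backwards, each shifted +5: hub reversed is buh. Read the word backwards and shift each letter +5.
On crisp: reverse → psirc; then shift: p+5=u, s+5=x, i+5=n, r+5=w, c+5=h.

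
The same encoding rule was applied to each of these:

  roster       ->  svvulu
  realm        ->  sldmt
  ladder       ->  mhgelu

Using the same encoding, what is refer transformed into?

slify

Shifts by position in roster: pos 0: r→s (+1), pos 1: o→v (+7), pos 2: s→v (+3), pos 3: t→u (+1), pos 4: e→l (+7), pos 5: r→u (+3) — repeating every 3. A repeating key of period 3 is used — shifts +1, +7, +3 over and over.
On refer: r+1=s, e+7=l, f+3=i, e+1=f, r+7=y.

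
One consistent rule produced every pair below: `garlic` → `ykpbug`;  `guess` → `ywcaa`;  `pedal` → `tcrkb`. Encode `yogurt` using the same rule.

oiywpl

g(6)→y(24) and a(0)→k(10) fit y≡11x+10 (mod 26); the inverse of 11 mod 26 is 19. This is an affine cipher: with a=0,…,z=25, each position x becomes (11x+10) mod 26.
For yogurt: y(24)→11·24+10≡14=o; o(14)→11·14+10≡8=i; g(6)→11·6+10≡24=y; u(20)→11·20+10≡22=w; r(17)→11·17+10≡15=p; t(19)→11·19+10≡11=l (all mod 26).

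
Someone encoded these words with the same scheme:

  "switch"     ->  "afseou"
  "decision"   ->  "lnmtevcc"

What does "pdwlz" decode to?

human

In switch: s→a is +8, w→f is +9, i→s is +10, t→e is +11 — the shift increases by 1 each position. Each letter shifts forward by (position + 8), i.e. 8, 9, 10, … — the shift grows by one for each successive letter.
Decoding pdwlz: p−8=h, d−9=u, w−10=m, l−11=a, z−12=n.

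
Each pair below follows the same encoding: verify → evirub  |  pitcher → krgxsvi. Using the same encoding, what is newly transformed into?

mvdob

Each pair mirrors across the alphabet (v↔e, e↔v, r↔i): positions sum to 25. Letters are reflected about the middle of the alphabet (position → 25−position): Atbash.
On newly: n↔m, e↔v, w↔d, l↔o, y↔b.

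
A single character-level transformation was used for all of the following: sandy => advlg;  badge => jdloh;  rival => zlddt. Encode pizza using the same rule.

The shift depends on letter class: consonant s→a is +8, but vowel a→d is +3. Vowels shift forward by 3 and consonants shift forward by 8.
Applying it to pizza: p(cons)+8=x, i(vowel)+3=l, z(cons)+8=h, z(cons)+8=h, a(vowel)+3=d.

xlhhd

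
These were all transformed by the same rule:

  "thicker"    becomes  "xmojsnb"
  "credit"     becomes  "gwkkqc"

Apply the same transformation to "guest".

kzkzb

In thicker: t→x is +4, h→m is +5, i→o is +6, c→j is +7 — the shift increases by 1 each position. Each letter shifts forward by (position + 4), i.e. 4, 5, 6, … — the shift grows by one for each successive letter.
For guest: g+4=k, u+5=z, e+6=k, s+7=z, t+8=b.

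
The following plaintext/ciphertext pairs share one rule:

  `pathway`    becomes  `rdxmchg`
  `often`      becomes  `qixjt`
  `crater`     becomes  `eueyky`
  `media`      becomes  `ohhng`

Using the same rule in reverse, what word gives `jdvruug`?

Letter i (0-indexed) is shifted by i+2, so successive shifts are 2, 3, 4, ….
Reversing it on jdvruug: j−2=h, d−3=a, v−4=r, r−5=m, u−6=o, u−7=n, g−8=y.

harmony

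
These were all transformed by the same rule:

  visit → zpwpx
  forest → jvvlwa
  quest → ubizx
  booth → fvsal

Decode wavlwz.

stress

Shifts by position in visit: pos 0: v→z (+4), pos 1: i→p (+7), pos 2: s→w (+4), pos 3: i→p (+7) — repeating every 2. A repeating key of period 2 is used — shifts +4, +7 over and over.
Undoing it on wavlwz: w−4=s, a−7=t, v−4=r, l−7=e, w−4=s, z−7=s.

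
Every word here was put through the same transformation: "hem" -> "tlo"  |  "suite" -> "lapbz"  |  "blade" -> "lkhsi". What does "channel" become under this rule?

The word is reversed, then every letter is shifted forward by 7.
For channel: reverse → lennahc; then shift: l+7=s, e+7=l, n+7=u, n+7=u, a+7=h, h+7=o, c+7=j.

sluuhoj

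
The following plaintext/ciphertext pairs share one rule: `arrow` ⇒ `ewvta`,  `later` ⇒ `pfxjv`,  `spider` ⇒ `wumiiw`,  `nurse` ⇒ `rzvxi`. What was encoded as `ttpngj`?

Shifts by position in arrow: pos 0: a→e (+4), pos 1: r→w (+5), pos 2: r→v (+4), pos 3: o→t (+5) — repeating every 2. It's a Vigenère-style cipher with numeric key [4,5]: position i shifts by key[i mod 2].
Undoing it on ttpngj: t−4=p, t−5=o, p−4=l, n−5=i, g−4=c, j−5=e.

police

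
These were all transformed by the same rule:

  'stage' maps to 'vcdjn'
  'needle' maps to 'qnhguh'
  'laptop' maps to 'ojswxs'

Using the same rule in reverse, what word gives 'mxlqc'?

joint

It's a Vigenère-style cipher with numeric key [3,9,3]: position i shifts by key[i mod 3].
Reversing it on mxlqc: m−3=j, x−9=o, l−3=i, q−3=n, c−9=t.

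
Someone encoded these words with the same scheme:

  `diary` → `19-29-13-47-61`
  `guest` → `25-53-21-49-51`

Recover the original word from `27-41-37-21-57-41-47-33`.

d(#4)→19 and i(#9)→29: differences scale by 2, so n = 2·pos + 11. With a=1..z=26, the number is 2·pos + 11.
Undoing it on 27-41-37-21-57-41-47-33: 27→(27−11)÷2=8=h, 41→(41−11)÷2=15=o, 37→(37−11)÷2=13=m, 21→(21−11)÷2=5=e, 57→(57−11)÷2=23=w, 41→(41−11)÷2=15=o, 47→(47−11)÷2=18=r, 33→(33−11)÷2=11=k.

homework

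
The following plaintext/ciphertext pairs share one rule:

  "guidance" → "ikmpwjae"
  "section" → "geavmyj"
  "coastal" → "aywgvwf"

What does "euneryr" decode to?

emperor

g(6)→i(8) and u(20)→k(10) fit y≡15x+22 (mod 26); the inverse of 15 mod 26 is 7. This is an affine cipher: with a=0,…,z=25, each position x becomes (15x+22) mod 26.
Reversing it on euneryr: e(4)→7·(4−22)≡4=e; u(20)→7·(20−22)≡12=m; n(13)→7·(13−22)≡15=p; e(4)→7·(4−22)≡4=e; r(17)→7·(17−22)≡17=r; y(24)→7·(24−22)≡14=o; r(17)→7·(17−22)≡17=r (all mod 26).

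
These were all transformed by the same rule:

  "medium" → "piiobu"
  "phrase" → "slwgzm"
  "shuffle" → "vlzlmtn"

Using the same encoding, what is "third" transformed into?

wlnxk

In medium: m→p is +3, e→i is +4, d→i is +5, i→o is +6 — the shift increases by 1 each position. The shift increases by 1 at each position, starting from +3: 3, 4, 5, ….
Applying it to third: t+3=w, h+4=l, i+5=n, r+6=x, d+7=k.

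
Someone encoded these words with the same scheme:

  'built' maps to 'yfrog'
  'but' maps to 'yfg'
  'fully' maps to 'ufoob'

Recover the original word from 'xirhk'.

crisp

Each pair mirrors across the alphabet (b↔y, u↔f, i↔r): positions sum to 25. Letters are reflected about the middle of the alphabet (position → 25−position): Atbash.
Decoding xirhk: x↔c, i↔r, r↔i, h↔s, k↔p.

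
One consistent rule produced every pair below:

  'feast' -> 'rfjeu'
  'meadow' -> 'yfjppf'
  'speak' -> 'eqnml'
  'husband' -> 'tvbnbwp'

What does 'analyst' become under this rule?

Shifts by position in feast: pos 0: f→r (+12), pos 1: e→f (+1), pos 2: a→j (+9), pos 3: s→e (+12), pos 4: t→u (+1) — repeating every 3. A repeating key of period 3 is used — shifts +12, +1, +9 over and over.
On analyst: a+12=m, n+1=o, a+9=j, l+12=x, y+1=z, s+9=b, t+12=f.

mojxzbf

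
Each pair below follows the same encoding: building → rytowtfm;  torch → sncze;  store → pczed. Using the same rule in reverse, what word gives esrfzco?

The output letters match the input read backwards, each shifted +11: building reversed is gnidliub. Read the word backwards and shift each letter +11.
Decoding esrfzco: shift back: e−11=t, s−11=h, r−11=g, f−11=u, z−11=o, c−11=r, o−11=d → thguord; then reverse → drought.

drought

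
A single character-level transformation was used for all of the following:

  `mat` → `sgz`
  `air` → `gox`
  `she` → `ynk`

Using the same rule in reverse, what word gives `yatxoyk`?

sunrise

Compare letters: m→s is +6, a→g is +6, t→z is +6 — a constant shift. Every letter moves 6 places later in the alphabet, wrapping around z→a.
Decoding yatxoyk: y−6=s, a−6=u, t−6=n, x−6=r, o−6=i, y−6=s, k−6=e.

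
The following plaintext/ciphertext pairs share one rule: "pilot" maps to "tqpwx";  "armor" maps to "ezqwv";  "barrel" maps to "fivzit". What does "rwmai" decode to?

A repeating key of period 2 is used — shifts +4, +8 over and over.
Undoing it on rwmai: r−4=n, w−8=o, m−4=i, a−8=s, i−4=e.

noise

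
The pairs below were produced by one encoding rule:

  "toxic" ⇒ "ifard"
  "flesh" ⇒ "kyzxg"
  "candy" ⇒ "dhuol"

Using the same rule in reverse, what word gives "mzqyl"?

reply

t(19)→i(8) and o(14)→f(5) fit y≡11x+7 (mod 26); the inverse of 11 mod 26 is 19. Treating letters as 0–25, the rule is x ↦ 11x + 7 (mod 26).
Decoding mzqyl: m(12)→19·(12−7)≡17=r; z(25)→19·(25−7)≡4=e; q(16)→19·(16−7)≡15=p; y(24)→19·(24−7)≡11=l; l(11)→19·(11−7)≡24=y (all mod 26).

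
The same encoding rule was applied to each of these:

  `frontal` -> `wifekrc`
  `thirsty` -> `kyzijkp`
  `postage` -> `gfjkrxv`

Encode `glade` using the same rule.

Compare letters: f→w is +17, r→i is +17, o→f is +17 — a constant shift. Every letter moves 17 places later in the alphabet, wrapping around z→a.
Applying it to glade: g+17=x, l+17=c, a+17=r, d+17=u, e+17=v.

xcruv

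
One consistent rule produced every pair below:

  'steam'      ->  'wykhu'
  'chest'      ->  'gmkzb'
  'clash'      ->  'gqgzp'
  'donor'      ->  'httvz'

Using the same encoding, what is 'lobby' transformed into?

pthig

In steam: s→w is +4, t→y is +5, e→k is +6, a→h is +7 — the shift increases by 1 each position. Each letter shifts forward by (position + 4), i.e. 4, 5, 6, … — the shift grows by one for each successive letter.
On lobby: l+4=p, o+5=t, b+6=h, b+7=i, y+8=g.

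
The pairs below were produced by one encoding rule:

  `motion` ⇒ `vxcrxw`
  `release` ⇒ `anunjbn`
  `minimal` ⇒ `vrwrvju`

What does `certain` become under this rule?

lnacjrw

Compare letters: m→v is +9, o→x is +9, t→c is +9 — a constant shift. This is a Caesar cipher with shift 9.
On certain: c+9=l, e+9=n, r+9=a, t+9=c, a+9=j, i+9=r, n+9=w.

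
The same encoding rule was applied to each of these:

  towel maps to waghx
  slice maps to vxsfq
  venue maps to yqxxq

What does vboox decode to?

Shifts by position in towel: pos 0: t→w (+3), pos 1: o→a (+12), pos 2: w→g (+10), pos 3: e→h (+3), pos 4: l→x (+12) — repeating every 3. A repeating key of period 3 is used — shifts +3, +12, +10 over and over.
Reversing it on vboox: v−3=s, b−12=p, o−10=e, o−3=l, x−12=l.

spell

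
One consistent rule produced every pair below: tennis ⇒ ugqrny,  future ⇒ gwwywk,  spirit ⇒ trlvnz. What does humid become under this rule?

iwpmi

In tennis: t→u is +1, e→g is +2, n→q is +3, n→r is +4 — the shift increases by 1 each position. Each letter shifts forward by (position + 1), i.e. 1, 2, 3, … — the shift grows by one for each successive letter.
On humid: h+1=i, u+2=w, m+3=p, i+4=m, d+5=i.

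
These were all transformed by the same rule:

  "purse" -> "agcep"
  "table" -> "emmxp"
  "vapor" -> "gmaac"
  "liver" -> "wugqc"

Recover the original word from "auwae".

Shifts by position in purse: pos 0: p→a (+11), pos 1: u→g (+12), pos 2: r→c (+11), pos 3: s→e (+12) — repeating every 2. The shifts repeat in a cycle of length 2: positions 0,1,… shift by +11, +12, then the pattern repeats.
Reversing it on auwae: a−11=p, u−12=i, w−11=l, a−12=o, e−11=t.

pilot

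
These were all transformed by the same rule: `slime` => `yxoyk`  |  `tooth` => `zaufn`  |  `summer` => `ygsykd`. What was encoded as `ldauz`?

Shifts by position in slime: pos 0: s→y (+6), pos 1: l→x (+12), pos 2: i→o (+6), pos 3: m→y (+12) — repeating every 2. A repeating key of period 2 is used — shifts +6, +12 over and over.
Undoing it on ldauz: l−6=f, d−12=r, a−6=u, u−12=i, z−6=t.

fruit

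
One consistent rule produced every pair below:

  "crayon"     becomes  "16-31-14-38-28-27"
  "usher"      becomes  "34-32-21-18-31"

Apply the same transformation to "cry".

The number is (letter's place in the alphabet, a=1) + 13.
On cry: c=3→16, r=18→31, y=25→38.

16-31-38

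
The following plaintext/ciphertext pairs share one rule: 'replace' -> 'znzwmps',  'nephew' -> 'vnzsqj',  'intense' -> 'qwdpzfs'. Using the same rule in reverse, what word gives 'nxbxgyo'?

In replace: r→z is +8, e→n is +9, p→z is +10, l→w is +11 — the shift increases by 1 each position. Letter i (0-indexed) is shifted by i+8, so successive shifts are 8, 9, 10, ….
Decoding nxbxgyo: n−8=f, x−9=o, b−10=r, x−11=m, g−12=u, y−13=l, o−14=a.

formula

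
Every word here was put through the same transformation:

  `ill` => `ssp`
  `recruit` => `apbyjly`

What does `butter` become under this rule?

ylaabi

Read the word backwards and shift each letter +7.
Applying it to butter: reverse → rettub; then shift: r+7=y, e+7=l, t+7=a, t+7=a, u+7=b, b+7=i.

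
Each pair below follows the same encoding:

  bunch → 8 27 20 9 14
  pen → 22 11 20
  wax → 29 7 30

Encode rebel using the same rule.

b is letter #2 and maps to 8: an offset of 6. Each letter is replaced by its alphabet position (a=1..z=26) + 6.
On rebel: r=18→24, e=5→11, b=2→8, e=5→11, l=12→18.

24 11 8 11 18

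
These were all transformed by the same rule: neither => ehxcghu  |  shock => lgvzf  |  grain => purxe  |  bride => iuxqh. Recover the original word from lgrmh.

n(13)→e(4) and e(4)→h(7) fit y≡17x+17 (mod 26); the inverse of 17 mod 26 is 23. This is an affine cipher: with a=0,…,z=25, each position x becomes (17x+17) mod 26.
Reversing it on lgrmh: l(11)→23·(11−17)≡18=s; g(6)→23·(6−17)≡7=h; r(17)→23·(17−17)≡0=a; m(12)→23·(12−17)≡15=p; h(7)→23·(7−17)≡4=e (all mod 26).

shape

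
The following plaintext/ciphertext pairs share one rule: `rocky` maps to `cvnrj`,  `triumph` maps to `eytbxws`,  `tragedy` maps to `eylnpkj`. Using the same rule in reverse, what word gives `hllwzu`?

Shifts by position in rocky: pos 0: r→c (+11), pos 1: o→v (+7), pos 2: c→n (+11), pos 3: k→r (+7) — repeating every 2. It's a Vigenère-style cipher with numeric key [11,7]: position i shifts by key[i mod 2].
Reversing it on hllwzu: h−11=w, l−7=e, l−11=a, w−7=p, z−11=o, u−7=n.

weapon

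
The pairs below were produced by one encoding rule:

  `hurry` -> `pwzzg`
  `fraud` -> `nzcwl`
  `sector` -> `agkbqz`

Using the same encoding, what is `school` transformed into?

akpqqt

The shift depends on letter class: consonant h→p is +8, but vowel u→w is +2. Two shifts are in play — +2 for a/e/i/o/u, +8 for every other letter.
Applying it to school: s(cons)+8=a, c(cons)+8=k, h(cons)+8=p, o(vowel)+2=q, o(vowel)+2=q, l(cons)+8=t.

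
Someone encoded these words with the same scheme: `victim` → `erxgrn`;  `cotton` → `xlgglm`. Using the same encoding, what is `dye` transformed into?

wbv

Each pair mirrors across the alphabet (v↔e, i↔r, c↔x): positions sum to 25. Letters are reflected about the middle of the alphabet (position → 25−position): Atbash.
Applying it to dye: d↔w, y↔b, e↔v.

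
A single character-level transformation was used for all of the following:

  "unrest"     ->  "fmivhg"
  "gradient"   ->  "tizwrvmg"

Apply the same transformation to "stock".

Each pair mirrors across the alphabet (u↔f, n↔m, r↔i): positions sum to 25. Each letter is replaced by its mirror in the alphabet: a↔z, b↔y, c↔x, and so on (the Atbash cipher).
Applying it to stock: s↔h, t↔g, o↔l, c↔x, k↔p.

hglxp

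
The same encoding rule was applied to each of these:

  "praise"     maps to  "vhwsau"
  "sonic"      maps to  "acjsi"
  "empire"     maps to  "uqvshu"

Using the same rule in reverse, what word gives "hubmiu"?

p(15)→v(21) and r(17)→h(7) fit y≡19x+22 (mod 26); the inverse of 19 mod 26 is 11. Treating letters as 0–25, the rule is x ↦ 19x + 22 (mod 26).
Decoding hubmiu: h(7)→11·(7−22)≡17=r; u(20)→11·(20−22)≡4=e; b(1)→11·(1−22)≡3=d; m(12)→11·(12−22)≡20=u; i(8)→11·(8−22)≡2=c; u(20)→11·(20−22)≡4=e (all mod 26).

reduce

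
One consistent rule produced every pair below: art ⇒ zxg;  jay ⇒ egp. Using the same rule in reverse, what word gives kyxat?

nurse

The output letters match the input read backwards, each shifted +6: art reversed is tra. The word is reversed, then every letter is shifted forward by 6.
Undoing it on kyxat: shift back: k−6=e, y−6=s, x−6=r, a−6=u, t−6=n → esrun; then reverse → nurse.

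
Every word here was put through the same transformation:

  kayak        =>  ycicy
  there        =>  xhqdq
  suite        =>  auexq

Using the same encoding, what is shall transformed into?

ahcvv

k(10)→y(24) and a(0)→c(2) fit y≡23x+2 (mod 26); the inverse of 23 mod 26 is 17. Each letter's alphabet position (a=0..z=25) is mapped through 23·x+2 mod 26 — an affine cipher.
Applying it to shall: s(18)→23·18+2≡0=a; h(7)→23·7+2≡7=h; a(0)→23·0+2≡2=c; l(11)→23·11+2≡21=v; l(11)→23·11+2≡21=v (all mod 26).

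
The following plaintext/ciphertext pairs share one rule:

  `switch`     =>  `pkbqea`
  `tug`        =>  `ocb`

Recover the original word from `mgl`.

Read the word backwards and shift each letter +8.
Decoding mgl: shift back: m−8=e, g−8=y, l−8=d → eyd; then reverse → dye.

dye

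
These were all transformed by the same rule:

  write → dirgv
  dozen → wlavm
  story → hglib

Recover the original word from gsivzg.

threat

Each pair mirrors across the alphabet (w↔d, r↔i, i↔r): positions sum to 25. Letters are reflected about the middle of the alphabet (position → 25−position): Atbash.
Undoing it on gsivzg: g↔t, s↔h, i↔r, v↔e, z↔a, g↔t.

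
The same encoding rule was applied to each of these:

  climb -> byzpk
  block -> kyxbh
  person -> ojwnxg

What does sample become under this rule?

This is an affine cipher: with a=0,…,z=25, each position x becomes (17x+19) mod 26.
For sample: s(18)→17·18+19≡13=n; a(0)→17·0+19≡19=t; m(12)→17·12+19≡15=p; p(15)→17·15+19≡14=o; l(11)→17·11+19≡24=y; e(4)→17·4+19≡9=j (all mod 26).

ntpoyj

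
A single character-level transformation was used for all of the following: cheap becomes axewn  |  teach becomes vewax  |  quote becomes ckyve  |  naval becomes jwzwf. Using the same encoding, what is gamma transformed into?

iwuuw

c(2)→a(0) and h(7)→x(23) fit y≡15x+22 (mod 26); the inverse of 15 mod 26 is 7. This is an affine cipher: with a=0,…,z=25, each position x becomes (15x+22) mod 26.
For gamma: g(6)→15·6+22≡8=i; a(0)→15·0+22≡22=w; m(12)→15·12+22≡20=u; m(12)→15·12+22≡20=u; a(0)→15·0+22≡22=w (all mod 26).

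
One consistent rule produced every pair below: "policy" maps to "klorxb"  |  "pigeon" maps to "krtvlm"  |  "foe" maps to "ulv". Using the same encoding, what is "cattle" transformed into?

xzggov

Each pair mirrors across the alphabet (p↔k, o↔l, l↔o): positions sum to 25. This is the alphabet-reversal cipher (Atbash): a becomes z, b becomes y, etc.
On cattle: c↔x, a↔z, t↔g, t↔g, l↔o, e↔v.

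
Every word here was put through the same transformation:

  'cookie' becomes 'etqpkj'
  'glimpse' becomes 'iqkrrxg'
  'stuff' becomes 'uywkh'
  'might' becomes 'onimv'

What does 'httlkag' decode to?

forgive

The shifts repeat in a cycle of length 2: positions 0,1,… shift by +2, +5, then the pattern repeats.
Undoing it on httlkag: h−2=f, t−5=o, t−2=r, l−5=g, k−2=i, a−5=v, g−2=e.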